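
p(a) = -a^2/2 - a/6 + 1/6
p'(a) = -a - 1/6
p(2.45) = -3.24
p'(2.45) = -2.62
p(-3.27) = -4.63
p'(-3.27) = 3.10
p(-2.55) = -2.66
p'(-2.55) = 2.38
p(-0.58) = 0.10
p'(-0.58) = 0.41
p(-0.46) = 0.14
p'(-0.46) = 0.29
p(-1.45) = -0.64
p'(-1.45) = 1.28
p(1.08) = -0.60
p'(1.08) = -1.25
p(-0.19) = 0.18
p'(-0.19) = 0.02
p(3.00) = -4.83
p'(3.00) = -3.17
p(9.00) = -41.83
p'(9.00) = -9.17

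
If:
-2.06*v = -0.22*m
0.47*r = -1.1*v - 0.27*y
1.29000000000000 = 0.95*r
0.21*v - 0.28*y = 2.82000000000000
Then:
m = 14.96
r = 1.36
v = 1.60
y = -8.87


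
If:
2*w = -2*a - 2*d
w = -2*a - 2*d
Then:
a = -d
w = 0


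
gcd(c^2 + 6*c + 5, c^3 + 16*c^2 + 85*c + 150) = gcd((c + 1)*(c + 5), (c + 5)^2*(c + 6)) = c + 5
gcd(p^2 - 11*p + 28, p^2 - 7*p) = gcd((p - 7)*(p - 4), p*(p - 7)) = p - 7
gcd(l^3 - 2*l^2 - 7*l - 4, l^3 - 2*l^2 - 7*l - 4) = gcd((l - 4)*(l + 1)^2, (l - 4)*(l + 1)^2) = l^3 - 2*l^2 - 7*l - 4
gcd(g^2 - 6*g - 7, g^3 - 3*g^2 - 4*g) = g + 1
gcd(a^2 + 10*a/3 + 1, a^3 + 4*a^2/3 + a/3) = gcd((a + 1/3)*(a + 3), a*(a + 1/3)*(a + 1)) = a + 1/3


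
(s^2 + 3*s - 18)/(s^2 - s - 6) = (s + 6)/(s + 2)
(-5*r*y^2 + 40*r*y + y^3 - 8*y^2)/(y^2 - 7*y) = (-5*r*y + 40*r + y^2 - 8*y)/(y - 7)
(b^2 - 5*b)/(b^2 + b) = (b - 5)/(b + 1)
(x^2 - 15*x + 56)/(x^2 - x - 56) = (x - 7)/(x + 7)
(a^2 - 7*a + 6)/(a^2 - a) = (a - 6)/a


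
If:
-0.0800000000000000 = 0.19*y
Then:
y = -0.42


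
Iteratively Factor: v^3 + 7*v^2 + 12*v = (v)*(v^2 + 7*v + 12) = v*(v + 4)*(v + 3)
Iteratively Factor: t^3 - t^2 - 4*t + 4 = (t + 2)*(t^2 - 3*t + 2) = (t - 1)*(t + 2)*(t - 2)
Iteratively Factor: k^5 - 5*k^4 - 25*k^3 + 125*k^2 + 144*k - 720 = (k + 4)*(k^4 - 9*k^3 + 11*k^2 + 81*k - 180) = (k - 5)*(k + 4)*(k^3 - 4*k^2 - 9*k + 36) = (k - 5)*(k + 3)*(k + 4)*(k^2 - 7*k + 12) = (k - 5)*(k - 3)*(k + 3)*(k + 4)*(k - 4)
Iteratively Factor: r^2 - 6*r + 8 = (r - 2)*(r - 4)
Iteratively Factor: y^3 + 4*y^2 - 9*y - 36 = (y + 3)*(y^2 + y - 12) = (y - 3)*(y + 3)*(y + 4)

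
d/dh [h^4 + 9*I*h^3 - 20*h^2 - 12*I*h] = 4*h^3 + 27*I*h^2 - 40*h - 12*I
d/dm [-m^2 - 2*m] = -2*m - 2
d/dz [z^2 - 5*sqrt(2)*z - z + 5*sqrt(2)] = 2*z - 5*sqrt(2) - 1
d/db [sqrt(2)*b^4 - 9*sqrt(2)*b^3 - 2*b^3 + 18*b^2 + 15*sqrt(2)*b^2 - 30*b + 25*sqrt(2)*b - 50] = 4*sqrt(2)*b^3 - 27*sqrt(2)*b^2 - 6*b^2 + 36*b + 30*sqrt(2)*b - 30 + 25*sqrt(2)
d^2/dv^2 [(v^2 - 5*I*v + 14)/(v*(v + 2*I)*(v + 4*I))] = 2*(v^3 - 21*I*v^2 + 84*v + 112*I)/(v^3*(v^3 + 12*I*v^2 - 48*v - 64*I))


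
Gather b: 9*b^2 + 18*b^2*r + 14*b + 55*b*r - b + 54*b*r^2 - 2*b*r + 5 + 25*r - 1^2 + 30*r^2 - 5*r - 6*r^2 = b^2*(18*r + 9) + b*(54*r^2 + 53*r + 13) + 24*r^2 + 20*r + 4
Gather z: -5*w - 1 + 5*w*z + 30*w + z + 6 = 25*w + z*(5*w + 1) + 5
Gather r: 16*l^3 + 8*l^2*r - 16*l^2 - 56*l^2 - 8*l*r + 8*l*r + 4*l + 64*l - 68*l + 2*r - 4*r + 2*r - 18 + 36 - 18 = 16*l^3 + 8*l^2*r - 72*l^2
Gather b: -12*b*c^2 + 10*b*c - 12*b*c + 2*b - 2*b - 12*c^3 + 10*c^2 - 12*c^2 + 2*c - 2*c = b*(-12*c^2 - 2*c) - 12*c^3 - 2*c^2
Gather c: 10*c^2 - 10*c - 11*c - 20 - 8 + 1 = 10*c^2 - 21*c - 27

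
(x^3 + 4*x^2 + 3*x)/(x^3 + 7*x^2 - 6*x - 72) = x*(x^2 + 4*x + 3)/(x^3 + 7*x^2 - 6*x - 72)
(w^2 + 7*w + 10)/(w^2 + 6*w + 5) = (w + 2)/(w + 1)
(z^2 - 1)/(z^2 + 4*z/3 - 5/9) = 9*(z^2 - 1)/(9*z^2 + 12*z - 5)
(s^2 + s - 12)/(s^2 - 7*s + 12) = (s + 4)/(s - 4)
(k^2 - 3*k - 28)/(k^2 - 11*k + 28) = (k + 4)/(k - 4)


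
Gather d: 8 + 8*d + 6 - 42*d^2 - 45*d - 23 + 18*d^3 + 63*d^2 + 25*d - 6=18*d^3 + 21*d^2 - 12*d - 15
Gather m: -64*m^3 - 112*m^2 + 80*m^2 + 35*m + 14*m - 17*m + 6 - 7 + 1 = -64*m^3 - 32*m^2 + 32*m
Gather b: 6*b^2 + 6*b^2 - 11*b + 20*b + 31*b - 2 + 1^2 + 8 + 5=12*b^2 + 40*b + 12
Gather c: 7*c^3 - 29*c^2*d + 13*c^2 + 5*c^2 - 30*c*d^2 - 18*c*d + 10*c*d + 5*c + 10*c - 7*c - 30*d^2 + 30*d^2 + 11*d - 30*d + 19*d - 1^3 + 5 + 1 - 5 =7*c^3 + c^2*(18 - 29*d) + c*(-30*d^2 - 8*d + 8)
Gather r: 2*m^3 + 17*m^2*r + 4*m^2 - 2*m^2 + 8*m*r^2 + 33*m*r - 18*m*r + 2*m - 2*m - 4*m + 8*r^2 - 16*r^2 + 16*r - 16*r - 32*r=2*m^3 + 2*m^2 - 4*m + r^2*(8*m - 8) + r*(17*m^2 + 15*m - 32)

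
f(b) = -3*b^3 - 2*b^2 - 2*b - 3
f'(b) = -9*b^2 - 4*b - 2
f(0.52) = -5.00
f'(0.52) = -6.51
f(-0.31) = -2.48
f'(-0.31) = -1.62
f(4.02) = -238.26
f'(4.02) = -163.52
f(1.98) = -38.09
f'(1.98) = -45.20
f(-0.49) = -2.15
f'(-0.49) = -2.20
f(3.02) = -109.91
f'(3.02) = -96.16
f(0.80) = -7.42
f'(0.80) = -10.96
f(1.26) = -14.70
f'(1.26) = -21.33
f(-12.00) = 4917.00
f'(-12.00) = -1250.00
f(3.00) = -108.00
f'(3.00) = -95.00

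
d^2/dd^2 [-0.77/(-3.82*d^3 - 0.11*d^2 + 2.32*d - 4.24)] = (-(17.6484*d + 0.1694)*(3.82*d^3 + 0.11*d^2 - 2.32*d + 4.24) + 0.77*(11.46*d^2 + 0.22*d - 2.32)*(22.92*d^2 + 0.44*d - 4.64))/(3.82*d^3 + 0.11*d^2 - 2.32*d + 4.24)^3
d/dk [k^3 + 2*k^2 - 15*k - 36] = 3*k^2 + 4*k - 15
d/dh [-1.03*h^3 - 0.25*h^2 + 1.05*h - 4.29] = -3.09*h^2 - 0.5*h + 1.05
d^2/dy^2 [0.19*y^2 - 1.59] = 0.380000000000000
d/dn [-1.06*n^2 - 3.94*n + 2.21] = -2.12*n - 3.94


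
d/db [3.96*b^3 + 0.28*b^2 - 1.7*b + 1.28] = 11.88*b^2 + 0.56*b - 1.7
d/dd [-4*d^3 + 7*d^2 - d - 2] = -12*d^2 + 14*d - 1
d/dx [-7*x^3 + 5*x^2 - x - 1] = -21*x^2 + 10*x - 1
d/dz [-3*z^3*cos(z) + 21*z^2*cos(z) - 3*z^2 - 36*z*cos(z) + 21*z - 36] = 3*z^3*sin(z) - 21*z^2*sin(z) - 9*z^2*cos(z) + 36*z*sin(z) + 42*z*cos(z) - 6*z - 36*cos(z) + 21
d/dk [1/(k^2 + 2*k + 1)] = 2*(-k - 1)/(k^2 + 2*k + 1)^2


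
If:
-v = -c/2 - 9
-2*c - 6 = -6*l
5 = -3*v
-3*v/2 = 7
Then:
No Solution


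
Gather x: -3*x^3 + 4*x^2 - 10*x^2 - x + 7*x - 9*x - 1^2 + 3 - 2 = -3*x^3 - 6*x^2 - 3*x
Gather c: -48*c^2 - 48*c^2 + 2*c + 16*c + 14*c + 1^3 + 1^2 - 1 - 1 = -96*c^2 + 32*c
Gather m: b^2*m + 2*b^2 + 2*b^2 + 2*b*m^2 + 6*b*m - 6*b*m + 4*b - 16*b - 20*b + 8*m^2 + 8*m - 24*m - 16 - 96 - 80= 4*b^2 - 32*b + m^2*(2*b + 8) + m*(b^2 - 16) - 192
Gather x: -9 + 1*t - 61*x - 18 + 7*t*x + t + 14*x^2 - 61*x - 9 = 2*t + 14*x^2 + x*(7*t - 122) - 36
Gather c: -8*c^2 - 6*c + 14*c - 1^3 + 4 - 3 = -8*c^2 + 8*c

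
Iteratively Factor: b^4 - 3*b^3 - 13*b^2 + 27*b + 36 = (b + 3)*(b^3 - 6*b^2 + 5*b + 12) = (b - 4)*(b + 3)*(b^2 - 2*b - 3) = (b - 4)*(b - 3)*(b + 3)*(b + 1)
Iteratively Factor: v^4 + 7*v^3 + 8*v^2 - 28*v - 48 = (v + 4)*(v^3 + 3*v^2 - 4*v - 12) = (v + 3)*(v + 4)*(v^2 - 4) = (v + 2)*(v + 3)*(v + 4)*(v - 2)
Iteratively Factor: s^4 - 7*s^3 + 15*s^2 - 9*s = (s)*(s^3 - 7*s^2 + 15*s - 9) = s*(s - 3)*(s^2 - 4*s + 3) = s*(s - 3)^2*(s - 1)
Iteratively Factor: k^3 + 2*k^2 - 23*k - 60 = (k - 5)*(k^2 + 7*k + 12) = (k - 5)*(k + 3)*(k + 4)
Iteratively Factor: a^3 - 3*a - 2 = (a - 2)*(a^2 + 2*a + 1) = (a - 2)*(a + 1)*(a + 1)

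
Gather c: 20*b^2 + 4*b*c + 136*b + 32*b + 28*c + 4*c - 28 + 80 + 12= 20*b^2 + 168*b + c*(4*b + 32) + 64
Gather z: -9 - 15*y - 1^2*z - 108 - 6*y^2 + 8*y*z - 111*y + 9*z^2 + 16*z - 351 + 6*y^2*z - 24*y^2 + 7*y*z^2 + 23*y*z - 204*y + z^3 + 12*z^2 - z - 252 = -30*y^2 - 330*y + z^3 + z^2*(7*y + 21) + z*(6*y^2 + 31*y + 14) - 720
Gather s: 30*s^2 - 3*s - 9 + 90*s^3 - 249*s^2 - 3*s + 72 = 90*s^3 - 219*s^2 - 6*s + 63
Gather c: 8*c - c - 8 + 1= 7*c - 7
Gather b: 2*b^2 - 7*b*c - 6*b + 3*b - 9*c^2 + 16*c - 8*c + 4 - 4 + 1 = 2*b^2 + b*(-7*c - 3) - 9*c^2 + 8*c + 1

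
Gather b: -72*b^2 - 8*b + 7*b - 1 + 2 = -72*b^2 - b + 1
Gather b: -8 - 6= -14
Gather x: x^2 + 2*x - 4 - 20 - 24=x^2 + 2*x - 48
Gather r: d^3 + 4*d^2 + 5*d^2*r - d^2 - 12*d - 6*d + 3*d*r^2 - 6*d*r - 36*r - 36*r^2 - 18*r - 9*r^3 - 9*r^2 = d^3 + 3*d^2 - 18*d - 9*r^3 + r^2*(3*d - 45) + r*(5*d^2 - 6*d - 54)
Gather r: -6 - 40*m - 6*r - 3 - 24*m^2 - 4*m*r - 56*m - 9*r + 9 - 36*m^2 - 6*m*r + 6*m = -60*m^2 - 90*m + r*(-10*m - 15)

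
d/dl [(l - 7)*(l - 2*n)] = 2*l - 2*n - 7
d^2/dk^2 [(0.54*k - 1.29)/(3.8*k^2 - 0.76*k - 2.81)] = ((10.6248 - 12.312*k)*(-3.8*k^2 + 0.76*k + 2.81) - (0.54*k - 1.29)*(7.6*k - 0.76)*(15.2*k - 1.52))/(-3.8*k^2 + 0.76*k + 2.81)^3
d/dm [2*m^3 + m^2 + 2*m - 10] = 6*m^2 + 2*m + 2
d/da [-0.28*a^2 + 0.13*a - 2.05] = 0.13 - 0.56*a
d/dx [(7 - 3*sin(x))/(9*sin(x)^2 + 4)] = 3*(9*sin(x)^2 - 42*sin(x) - 4)*cos(x)/(9*sin(x)^2 + 4)^2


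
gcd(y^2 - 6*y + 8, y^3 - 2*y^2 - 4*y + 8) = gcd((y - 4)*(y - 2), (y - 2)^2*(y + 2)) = y - 2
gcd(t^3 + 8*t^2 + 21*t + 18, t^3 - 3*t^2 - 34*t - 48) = t^2 + 5*t + 6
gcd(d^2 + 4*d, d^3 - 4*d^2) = d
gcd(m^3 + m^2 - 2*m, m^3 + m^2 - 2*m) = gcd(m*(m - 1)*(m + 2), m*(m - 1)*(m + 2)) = m^3 + m^2 - 2*m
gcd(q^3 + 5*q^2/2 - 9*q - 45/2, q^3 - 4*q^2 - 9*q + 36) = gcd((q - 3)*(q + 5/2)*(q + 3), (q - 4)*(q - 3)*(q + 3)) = q^2 - 9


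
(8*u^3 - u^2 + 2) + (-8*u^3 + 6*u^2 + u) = 5*u^2 + u + 2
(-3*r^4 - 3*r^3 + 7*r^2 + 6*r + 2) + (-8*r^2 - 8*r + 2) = -3*r^4 - 3*r^3 - r^2 - 2*r + 4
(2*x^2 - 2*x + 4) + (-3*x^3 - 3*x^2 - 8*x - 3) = -3*x^3 - x^2 - 10*x + 1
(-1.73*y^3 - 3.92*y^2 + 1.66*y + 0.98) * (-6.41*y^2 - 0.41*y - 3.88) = 11.0893*y^5 + 25.8365*y^4 - 2.321*y^3 + 8.2472*y^2 - 6.8426*y - 3.8024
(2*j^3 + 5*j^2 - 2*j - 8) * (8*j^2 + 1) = 16*j^5 + 40*j^4 - 14*j^3 - 59*j^2 - 2*j - 8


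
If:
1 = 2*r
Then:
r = 1/2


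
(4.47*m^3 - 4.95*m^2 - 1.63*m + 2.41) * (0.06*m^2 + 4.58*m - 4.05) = 0.2682*m^5 + 20.1756*m^4 - 40.8723*m^3 + 12.7267*m^2 + 17.6393*m - 9.7605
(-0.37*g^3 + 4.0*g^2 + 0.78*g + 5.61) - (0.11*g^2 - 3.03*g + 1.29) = -0.37*g^3 + 3.89*g^2 + 3.81*g + 4.32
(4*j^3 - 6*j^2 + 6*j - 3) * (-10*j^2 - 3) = -40*j^5 + 60*j^4 - 72*j^3 + 48*j^2 - 18*j + 9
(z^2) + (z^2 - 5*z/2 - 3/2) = 2*z^2 - 5*z/2 - 3/2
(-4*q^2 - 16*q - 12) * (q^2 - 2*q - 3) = -4*q^4 - 8*q^3 + 32*q^2 + 72*q + 36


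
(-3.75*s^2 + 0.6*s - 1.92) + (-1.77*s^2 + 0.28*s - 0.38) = -5.52*s^2 + 0.88*s - 2.3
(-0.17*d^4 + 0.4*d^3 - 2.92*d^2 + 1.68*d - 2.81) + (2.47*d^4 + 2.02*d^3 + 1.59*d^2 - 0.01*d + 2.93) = 2.3*d^4 + 2.42*d^3 - 1.33*d^2 + 1.67*d + 0.12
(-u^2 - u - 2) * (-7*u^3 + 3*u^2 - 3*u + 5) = 7*u^5 + 4*u^4 + 14*u^3 - 8*u^2 + u - 10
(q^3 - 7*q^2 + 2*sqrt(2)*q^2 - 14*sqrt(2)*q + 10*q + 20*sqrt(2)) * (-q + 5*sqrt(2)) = -q^4 + 3*sqrt(2)*q^3 + 7*q^3 - 21*sqrt(2)*q^2 + 10*q^2 - 140*q + 30*sqrt(2)*q + 200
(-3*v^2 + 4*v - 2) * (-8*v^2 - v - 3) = 24*v^4 - 29*v^3 + 21*v^2 - 10*v + 6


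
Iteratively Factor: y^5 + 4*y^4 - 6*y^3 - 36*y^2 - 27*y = (y + 1)*(y^4 + 3*y^3 - 9*y^2 - 27*y) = (y + 1)*(y + 3)*(y^3 - 9*y) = (y + 1)*(y + 3)^2*(y^2 - 3*y) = y*(y + 1)*(y + 3)^2*(y - 3)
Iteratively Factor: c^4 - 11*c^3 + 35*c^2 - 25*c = (c - 5)*(c^3 - 6*c^2 + 5*c) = c*(c - 5)*(c^2 - 6*c + 5) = c*(c - 5)^2*(c - 1)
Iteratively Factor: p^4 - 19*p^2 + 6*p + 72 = (p - 3)*(p^3 + 3*p^2 - 10*p - 24) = (p - 3)^2*(p^2 + 6*p + 8) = (p - 3)^2*(p + 2)*(p + 4)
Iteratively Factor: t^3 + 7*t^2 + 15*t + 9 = (t + 1)*(t^2 + 6*t + 9) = (t + 1)*(t + 3)*(t + 3)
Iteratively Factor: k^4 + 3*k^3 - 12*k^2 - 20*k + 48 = (k - 2)*(k^3 + 5*k^2 - 2*k - 24) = (k - 2)*(k + 3)*(k^2 + 2*k - 8) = (k - 2)*(k + 3)*(k + 4)*(k - 2)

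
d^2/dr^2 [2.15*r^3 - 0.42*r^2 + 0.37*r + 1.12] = 12.9*r - 0.84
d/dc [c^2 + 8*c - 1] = 2*c + 8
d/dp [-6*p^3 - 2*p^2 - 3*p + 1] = -18*p^2 - 4*p - 3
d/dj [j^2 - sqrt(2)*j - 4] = 2*j - sqrt(2)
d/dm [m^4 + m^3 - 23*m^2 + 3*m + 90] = 4*m^3 + 3*m^2 - 46*m + 3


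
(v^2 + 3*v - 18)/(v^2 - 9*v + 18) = (v + 6)/(v - 6)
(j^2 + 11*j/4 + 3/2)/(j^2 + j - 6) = (j^2 + 11*j/4 + 3/2)/(j^2 + j - 6)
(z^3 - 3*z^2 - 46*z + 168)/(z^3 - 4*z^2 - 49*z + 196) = (z - 6)/(z - 7)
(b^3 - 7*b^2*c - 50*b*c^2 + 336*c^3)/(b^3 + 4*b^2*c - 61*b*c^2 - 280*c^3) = (b - 6*c)/(b + 5*c)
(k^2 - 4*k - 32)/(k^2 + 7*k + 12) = (k - 8)/(k + 3)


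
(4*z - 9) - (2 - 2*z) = 6*z - 11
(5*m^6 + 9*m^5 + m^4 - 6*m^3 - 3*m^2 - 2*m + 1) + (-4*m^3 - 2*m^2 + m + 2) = 5*m^6 + 9*m^5 + m^4 - 10*m^3 - 5*m^2 - m + 3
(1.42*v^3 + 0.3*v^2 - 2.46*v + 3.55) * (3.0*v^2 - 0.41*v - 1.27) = 4.26*v^5 + 0.3178*v^4 - 9.3064*v^3 + 11.2776*v^2 + 1.6687*v - 4.5085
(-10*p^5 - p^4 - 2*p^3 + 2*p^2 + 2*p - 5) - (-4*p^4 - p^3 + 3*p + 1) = -10*p^5 + 3*p^4 - p^3 + 2*p^2 - p - 6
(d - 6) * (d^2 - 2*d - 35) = d^3 - 8*d^2 - 23*d + 210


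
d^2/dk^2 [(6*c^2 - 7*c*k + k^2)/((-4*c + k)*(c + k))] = 4*c*(-89*c^3 + 69*c^2*k - 15*c*k^2 + 2*k^3)/(64*c^6 + 144*c^5*k + 60*c^4*k^2 - 45*c^3*k^3 - 15*c^2*k^4 + 9*c*k^5 - k^6)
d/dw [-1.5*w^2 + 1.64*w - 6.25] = 1.64 - 3.0*w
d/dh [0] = 0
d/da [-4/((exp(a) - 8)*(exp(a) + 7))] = (8*exp(a) - 4)*exp(a)/((exp(a) - 8)^2*(exp(a) + 7)^2)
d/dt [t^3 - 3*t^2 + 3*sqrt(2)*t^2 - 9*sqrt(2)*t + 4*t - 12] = 3*t^2 - 6*t + 6*sqrt(2)*t - 9*sqrt(2) + 4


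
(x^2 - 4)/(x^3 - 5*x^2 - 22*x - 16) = (x - 2)/(x^2 - 7*x - 8)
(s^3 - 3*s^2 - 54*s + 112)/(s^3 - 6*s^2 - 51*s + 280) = (s - 2)/(s - 5)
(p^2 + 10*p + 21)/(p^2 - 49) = (p + 3)/(p - 7)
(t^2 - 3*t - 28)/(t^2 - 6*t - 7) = (t + 4)/(t + 1)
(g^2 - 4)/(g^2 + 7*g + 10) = (g - 2)/(g + 5)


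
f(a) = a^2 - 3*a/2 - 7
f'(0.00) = -1.50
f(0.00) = -7.00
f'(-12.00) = -25.50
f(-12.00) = 155.00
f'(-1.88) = -5.26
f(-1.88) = -0.65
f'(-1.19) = -3.88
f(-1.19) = -3.80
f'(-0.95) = -3.40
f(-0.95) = -4.67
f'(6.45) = 11.40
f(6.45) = 24.93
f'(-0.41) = -2.32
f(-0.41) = -6.22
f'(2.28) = 3.06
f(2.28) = -5.22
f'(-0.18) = -1.86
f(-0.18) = -6.70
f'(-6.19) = -13.88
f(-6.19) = 40.60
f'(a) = 2*a - 3/2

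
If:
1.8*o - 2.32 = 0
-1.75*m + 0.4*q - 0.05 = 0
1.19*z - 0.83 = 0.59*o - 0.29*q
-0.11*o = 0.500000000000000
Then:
No Solution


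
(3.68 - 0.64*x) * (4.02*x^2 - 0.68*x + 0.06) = -2.5728*x^3 + 15.2288*x^2 - 2.5408*x + 0.2208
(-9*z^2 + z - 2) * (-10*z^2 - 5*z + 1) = 90*z^4 + 35*z^3 + 6*z^2 + 11*z - 2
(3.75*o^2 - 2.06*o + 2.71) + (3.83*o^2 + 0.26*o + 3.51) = 7.58*o^2 - 1.8*o + 6.22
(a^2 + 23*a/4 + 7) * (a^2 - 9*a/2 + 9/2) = a^4 + 5*a^3/4 - 115*a^2/8 - 45*a/8 + 63/2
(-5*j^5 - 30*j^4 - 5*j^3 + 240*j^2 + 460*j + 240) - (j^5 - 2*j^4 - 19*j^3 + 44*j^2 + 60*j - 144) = -6*j^5 - 28*j^4 + 14*j^3 + 196*j^2 + 400*j + 384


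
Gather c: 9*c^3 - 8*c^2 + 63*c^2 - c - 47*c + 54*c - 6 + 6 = 9*c^3 + 55*c^2 + 6*c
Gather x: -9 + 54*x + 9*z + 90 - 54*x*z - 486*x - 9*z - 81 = x*(-54*z - 432)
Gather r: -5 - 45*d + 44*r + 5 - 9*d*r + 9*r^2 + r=-45*d + 9*r^2 + r*(45 - 9*d)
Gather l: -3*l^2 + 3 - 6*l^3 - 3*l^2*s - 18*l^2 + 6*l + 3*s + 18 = -6*l^3 + l^2*(-3*s - 21) + 6*l + 3*s + 21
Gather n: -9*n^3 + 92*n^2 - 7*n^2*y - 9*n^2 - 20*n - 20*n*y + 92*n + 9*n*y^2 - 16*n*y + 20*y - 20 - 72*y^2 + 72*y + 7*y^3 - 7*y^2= -9*n^3 + n^2*(83 - 7*y) + n*(9*y^2 - 36*y + 72) + 7*y^3 - 79*y^2 + 92*y - 20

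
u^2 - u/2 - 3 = (u - 2)*(u + 3/2)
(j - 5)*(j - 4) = j^2 - 9*j + 20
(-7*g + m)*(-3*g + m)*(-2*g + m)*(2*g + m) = -84*g^4 + 40*g^3*m + 17*g^2*m^2 - 10*g*m^3 + m^4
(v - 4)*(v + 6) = v^2 + 2*v - 24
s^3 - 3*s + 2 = (s - 1)^2*(s + 2)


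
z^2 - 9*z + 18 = (z - 6)*(z - 3)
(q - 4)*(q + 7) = q^2 + 3*q - 28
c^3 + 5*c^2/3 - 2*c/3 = c*(c - 1/3)*(c + 2)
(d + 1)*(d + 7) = d^2 + 8*d + 7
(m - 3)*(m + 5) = m^2 + 2*m - 15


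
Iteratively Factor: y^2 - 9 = (y + 3)*(y - 3)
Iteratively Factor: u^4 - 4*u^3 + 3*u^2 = (u)*(u^3 - 4*u^2 + 3*u) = u*(u - 3)*(u^2 - u) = u^2*(u - 3)*(u - 1)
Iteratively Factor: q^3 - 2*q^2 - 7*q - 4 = (q + 1)*(q^2 - 3*q - 4) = (q + 1)^2*(q - 4)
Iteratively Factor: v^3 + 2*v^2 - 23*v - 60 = (v - 5)*(v^2 + 7*v + 12) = (v - 5)*(v + 3)*(v + 4)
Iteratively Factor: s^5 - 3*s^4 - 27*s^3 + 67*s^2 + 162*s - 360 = (s - 2)*(s^4 - s^3 - 29*s^2 + 9*s + 180) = (s - 2)*(s + 4)*(s^3 - 5*s^2 - 9*s + 45) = (s - 2)*(s + 3)*(s + 4)*(s^2 - 8*s + 15) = (s - 5)*(s - 2)*(s + 3)*(s + 4)*(s - 3)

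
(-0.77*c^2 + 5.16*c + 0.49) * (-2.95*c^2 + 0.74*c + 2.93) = 2.2715*c^4 - 15.7918*c^3 + 0.1168*c^2 + 15.4814*c + 1.4357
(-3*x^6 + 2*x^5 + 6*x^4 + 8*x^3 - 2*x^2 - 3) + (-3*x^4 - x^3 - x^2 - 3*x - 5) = -3*x^6 + 2*x^5 + 3*x^4 + 7*x^3 - 3*x^2 - 3*x - 8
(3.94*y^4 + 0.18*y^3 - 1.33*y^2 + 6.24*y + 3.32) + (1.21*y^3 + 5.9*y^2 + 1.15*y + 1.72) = 3.94*y^4 + 1.39*y^3 + 4.57*y^2 + 7.39*y + 5.04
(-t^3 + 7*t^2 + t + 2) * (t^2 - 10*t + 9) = -t^5 + 17*t^4 - 78*t^3 + 55*t^2 - 11*t + 18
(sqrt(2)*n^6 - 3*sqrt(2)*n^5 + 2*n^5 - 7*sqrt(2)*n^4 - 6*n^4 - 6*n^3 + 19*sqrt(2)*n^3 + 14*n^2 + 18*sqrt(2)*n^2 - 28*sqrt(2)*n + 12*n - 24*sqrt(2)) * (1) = sqrt(2)*n^6 - 3*sqrt(2)*n^5 + 2*n^5 - 7*sqrt(2)*n^4 - 6*n^4 - 6*n^3 + 19*sqrt(2)*n^3 + 14*n^2 + 18*sqrt(2)*n^2 - 28*sqrt(2)*n + 12*n - 24*sqrt(2)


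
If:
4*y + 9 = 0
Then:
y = -9/4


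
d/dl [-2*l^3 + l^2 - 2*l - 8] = -6*l^2 + 2*l - 2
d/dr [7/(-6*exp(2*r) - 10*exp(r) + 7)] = (84*exp(r) + 70)*exp(r)/(6*exp(2*r) + 10*exp(r) - 7)^2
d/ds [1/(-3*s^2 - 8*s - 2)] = 2*(3*s + 4)/(3*s^2 + 8*s + 2)^2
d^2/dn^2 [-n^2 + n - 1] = -2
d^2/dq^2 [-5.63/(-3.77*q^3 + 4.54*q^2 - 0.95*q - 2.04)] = ((51.1204 - 127.3506*q)*(3.77*q^3 - 4.54*q^2 + 0.95*q + 2.04) + 5.63*(11.31*q^2 - 9.08*q + 0.95)*(22.62*q^2 - 18.16*q + 1.9))/(3.77*q^3 - 4.54*q^2 + 0.95*q + 2.04)^3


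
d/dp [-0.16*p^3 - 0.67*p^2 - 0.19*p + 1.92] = -0.48*p^2 - 1.34*p - 0.19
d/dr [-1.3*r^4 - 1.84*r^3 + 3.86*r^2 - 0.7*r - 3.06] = -5.2*r^3 - 5.52*r^2 + 7.72*r - 0.7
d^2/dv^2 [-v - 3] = 0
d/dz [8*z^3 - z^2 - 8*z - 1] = 24*z^2 - 2*z - 8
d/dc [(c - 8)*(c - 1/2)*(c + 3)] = 3*c^2 - 11*c - 43/2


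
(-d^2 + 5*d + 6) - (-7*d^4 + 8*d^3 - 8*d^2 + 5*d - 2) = 7*d^4 - 8*d^3 + 7*d^2 + 8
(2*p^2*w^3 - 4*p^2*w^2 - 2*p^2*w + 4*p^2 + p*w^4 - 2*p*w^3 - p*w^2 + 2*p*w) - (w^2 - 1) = 2*p^2*w^3 - 4*p^2*w^2 - 2*p^2*w + 4*p^2 + p*w^4 - 2*p*w^3 - p*w^2 + 2*p*w - w^2 + 1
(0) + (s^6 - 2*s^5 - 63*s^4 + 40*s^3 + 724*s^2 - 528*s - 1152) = s^6 - 2*s^5 - 63*s^4 + 40*s^3 + 724*s^2 - 528*s - 1152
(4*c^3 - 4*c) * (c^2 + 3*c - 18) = 4*c^5 + 12*c^4 - 76*c^3 - 12*c^2 + 72*c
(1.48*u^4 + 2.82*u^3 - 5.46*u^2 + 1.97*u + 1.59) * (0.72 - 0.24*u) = -0.3552*u^5 + 0.3888*u^4 + 3.3408*u^3 - 4.404*u^2 + 1.0368*u + 1.1448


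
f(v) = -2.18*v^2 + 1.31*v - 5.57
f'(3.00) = -11.77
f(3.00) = -21.26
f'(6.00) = -24.85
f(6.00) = -76.19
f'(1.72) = -6.19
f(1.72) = -9.77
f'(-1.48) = 7.76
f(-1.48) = -12.28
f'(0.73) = -1.87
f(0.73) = -5.78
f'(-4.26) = 19.88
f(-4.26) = -50.71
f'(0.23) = 0.31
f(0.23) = -5.38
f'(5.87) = -24.28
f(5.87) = -73.00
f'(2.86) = -11.16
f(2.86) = -19.65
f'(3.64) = -14.56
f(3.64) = -29.69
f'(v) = 1.31 - 4.36*v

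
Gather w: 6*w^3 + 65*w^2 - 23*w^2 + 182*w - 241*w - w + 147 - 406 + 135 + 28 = 6*w^3 + 42*w^2 - 60*w - 96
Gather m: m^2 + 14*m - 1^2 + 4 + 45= m^2 + 14*m + 48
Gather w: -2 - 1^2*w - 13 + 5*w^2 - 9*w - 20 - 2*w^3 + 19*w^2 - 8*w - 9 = -2*w^3 + 24*w^2 - 18*w - 44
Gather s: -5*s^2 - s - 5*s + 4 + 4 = -5*s^2 - 6*s + 8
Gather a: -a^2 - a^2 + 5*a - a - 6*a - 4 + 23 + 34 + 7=-2*a^2 - 2*a + 60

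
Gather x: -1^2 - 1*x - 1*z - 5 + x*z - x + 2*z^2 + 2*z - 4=x*(z - 2) + 2*z^2 + z - 10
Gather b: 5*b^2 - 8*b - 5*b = 5*b^2 - 13*b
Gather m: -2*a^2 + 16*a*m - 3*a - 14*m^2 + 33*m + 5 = -2*a^2 - 3*a - 14*m^2 + m*(16*a + 33) + 5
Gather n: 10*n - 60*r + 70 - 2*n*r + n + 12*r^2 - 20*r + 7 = n*(11 - 2*r) + 12*r^2 - 80*r + 77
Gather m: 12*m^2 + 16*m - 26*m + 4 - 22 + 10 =12*m^2 - 10*m - 8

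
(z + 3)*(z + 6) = z^2 + 9*z + 18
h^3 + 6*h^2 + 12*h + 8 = (h + 2)^3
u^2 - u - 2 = (u - 2)*(u + 1)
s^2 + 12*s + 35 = (s + 5)*(s + 7)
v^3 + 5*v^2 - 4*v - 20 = (v - 2)*(v + 2)*(v + 5)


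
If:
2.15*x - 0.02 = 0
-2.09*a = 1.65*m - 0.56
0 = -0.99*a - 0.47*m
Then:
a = -0.40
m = 0.85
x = 0.01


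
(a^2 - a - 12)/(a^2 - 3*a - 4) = (a + 3)/(a + 1)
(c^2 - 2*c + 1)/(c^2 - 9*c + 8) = (c - 1)/(c - 8)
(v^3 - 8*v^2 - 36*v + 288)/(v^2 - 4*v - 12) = (v^2 - 2*v - 48)/(v + 2)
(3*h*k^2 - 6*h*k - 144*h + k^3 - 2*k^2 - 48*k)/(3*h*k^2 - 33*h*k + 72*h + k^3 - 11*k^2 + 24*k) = (k + 6)/(k - 3)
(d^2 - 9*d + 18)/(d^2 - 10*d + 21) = (d - 6)/(d - 7)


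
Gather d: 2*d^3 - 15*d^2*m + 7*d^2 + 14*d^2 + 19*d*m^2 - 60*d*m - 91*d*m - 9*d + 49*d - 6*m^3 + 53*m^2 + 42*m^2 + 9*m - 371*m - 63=2*d^3 + d^2*(21 - 15*m) + d*(19*m^2 - 151*m + 40) - 6*m^3 + 95*m^2 - 362*m - 63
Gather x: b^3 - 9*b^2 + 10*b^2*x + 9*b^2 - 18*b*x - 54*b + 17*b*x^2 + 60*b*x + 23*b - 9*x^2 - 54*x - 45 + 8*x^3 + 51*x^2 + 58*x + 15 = b^3 - 31*b + 8*x^3 + x^2*(17*b + 42) + x*(10*b^2 + 42*b + 4) - 30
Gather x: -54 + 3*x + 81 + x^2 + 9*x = x^2 + 12*x + 27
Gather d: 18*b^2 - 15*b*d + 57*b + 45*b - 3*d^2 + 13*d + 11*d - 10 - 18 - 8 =18*b^2 + 102*b - 3*d^2 + d*(24 - 15*b) - 36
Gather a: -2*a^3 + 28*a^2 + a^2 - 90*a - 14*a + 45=-2*a^3 + 29*a^2 - 104*a + 45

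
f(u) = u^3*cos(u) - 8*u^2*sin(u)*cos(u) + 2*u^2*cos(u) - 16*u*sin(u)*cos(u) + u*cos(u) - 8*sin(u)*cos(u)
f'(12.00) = 1014.75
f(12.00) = 2323.51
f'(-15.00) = -2511.02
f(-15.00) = 1458.87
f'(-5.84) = 42.41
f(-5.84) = -196.19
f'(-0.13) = -3.55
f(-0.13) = 0.68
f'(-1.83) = 5.90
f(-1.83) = -1.04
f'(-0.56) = 2.18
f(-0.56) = 0.61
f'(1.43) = 33.42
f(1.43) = -5.38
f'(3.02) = -163.80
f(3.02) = -32.88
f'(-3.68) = -55.67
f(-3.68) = 47.99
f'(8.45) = -429.86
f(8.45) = -91.71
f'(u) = -u^3*sin(u) + 8*u^2*sin(u)^2 - 2*u^2*sin(u) - 8*u^2*cos(u)^2 + 3*u^2*cos(u) + 16*u*sin(u)^2 - 16*u*sin(u)*cos(u) - u*sin(u) - 16*u*cos(u)^2 + 4*u*cos(u) + 8*sin(u)^2 - 16*sin(u)*cos(u) - 8*cos(u)^2 + cos(u)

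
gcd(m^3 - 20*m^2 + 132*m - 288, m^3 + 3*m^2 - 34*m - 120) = m - 6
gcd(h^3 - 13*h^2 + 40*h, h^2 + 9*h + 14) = 1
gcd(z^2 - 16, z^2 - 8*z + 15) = 1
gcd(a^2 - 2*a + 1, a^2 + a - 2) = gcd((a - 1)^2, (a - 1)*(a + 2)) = a - 1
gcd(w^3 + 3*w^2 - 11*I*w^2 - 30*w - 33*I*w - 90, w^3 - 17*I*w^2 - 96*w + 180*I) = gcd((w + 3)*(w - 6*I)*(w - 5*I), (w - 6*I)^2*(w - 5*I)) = w^2 - 11*I*w - 30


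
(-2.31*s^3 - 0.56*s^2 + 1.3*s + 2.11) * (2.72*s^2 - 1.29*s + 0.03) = -6.2832*s^5 + 1.4567*s^4 + 4.1891*s^3 + 4.0454*s^2 - 2.6829*s + 0.0633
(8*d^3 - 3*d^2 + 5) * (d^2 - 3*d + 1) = 8*d^5 - 27*d^4 + 17*d^3 + 2*d^2 - 15*d + 5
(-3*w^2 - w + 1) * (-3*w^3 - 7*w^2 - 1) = 9*w^5 + 24*w^4 + 4*w^3 - 4*w^2 + w - 1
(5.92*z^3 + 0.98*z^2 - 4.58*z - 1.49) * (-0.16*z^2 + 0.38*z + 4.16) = -0.9472*z^5 + 2.0928*z^4 + 25.7324*z^3 + 2.5748*z^2 - 19.619*z - 6.1984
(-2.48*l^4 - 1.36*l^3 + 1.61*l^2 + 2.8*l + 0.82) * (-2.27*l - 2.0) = 5.6296*l^5 + 8.0472*l^4 - 0.9347*l^3 - 9.576*l^2 - 7.4614*l - 1.64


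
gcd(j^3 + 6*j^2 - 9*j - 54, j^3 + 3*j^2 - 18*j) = j^2 + 3*j - 18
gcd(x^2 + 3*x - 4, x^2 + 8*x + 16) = x + 4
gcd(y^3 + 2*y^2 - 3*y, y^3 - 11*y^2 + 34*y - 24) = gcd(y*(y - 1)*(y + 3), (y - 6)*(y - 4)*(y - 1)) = y - 1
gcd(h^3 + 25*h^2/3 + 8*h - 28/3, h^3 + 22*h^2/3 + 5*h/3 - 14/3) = h^2 + 19*h/3 - 14/3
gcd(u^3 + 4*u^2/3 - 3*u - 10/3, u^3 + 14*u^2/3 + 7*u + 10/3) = u^2 + 3*u + 2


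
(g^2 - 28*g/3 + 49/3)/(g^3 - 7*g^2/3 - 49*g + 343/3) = 1/(g + 7)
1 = 1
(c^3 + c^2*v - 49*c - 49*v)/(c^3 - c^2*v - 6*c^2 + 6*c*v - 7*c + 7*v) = (-c^2 - c*v - 7*c - 7*v)/(-c^2 + c*v - c + v)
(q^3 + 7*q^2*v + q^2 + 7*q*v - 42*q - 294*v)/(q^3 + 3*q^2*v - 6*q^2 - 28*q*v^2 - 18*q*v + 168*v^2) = (q + 7)/(q - 4*v)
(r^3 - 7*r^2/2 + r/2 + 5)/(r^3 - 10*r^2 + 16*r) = (2*r^2 - 3*r - 5)/(2*r*(r - 8))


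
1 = 1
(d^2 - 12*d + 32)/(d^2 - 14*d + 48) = (d - 4)/(d - 6)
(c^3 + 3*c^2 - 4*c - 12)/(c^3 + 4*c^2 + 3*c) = (c^2 - 4)/(c*(c + 1))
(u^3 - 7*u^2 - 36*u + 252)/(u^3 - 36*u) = (u - 7)/u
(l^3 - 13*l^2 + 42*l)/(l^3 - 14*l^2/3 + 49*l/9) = 9*(l^2 - 13*l + 42)/(9*l^2 - 42*l + 49)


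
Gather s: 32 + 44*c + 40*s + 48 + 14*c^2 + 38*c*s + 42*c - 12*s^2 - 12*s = 14*c^2 + 86*c - 12*s^2 + s*(38*c + 28) + 80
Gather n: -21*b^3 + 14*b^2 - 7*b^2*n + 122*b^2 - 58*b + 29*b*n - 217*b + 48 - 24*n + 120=-21*b^3 + 136*b^2 - 275*b + n*(-7*b^2 + 29*b - 24) + 168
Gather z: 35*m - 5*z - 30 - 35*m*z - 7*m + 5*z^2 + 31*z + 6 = 28*m + 5*z^2 + z*(26 - 35*m) - 24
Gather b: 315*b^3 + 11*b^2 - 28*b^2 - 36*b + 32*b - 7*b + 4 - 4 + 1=315*b^3 - 17*b^2 - 11*b + 1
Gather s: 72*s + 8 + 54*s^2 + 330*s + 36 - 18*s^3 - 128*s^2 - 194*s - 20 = -18*s^3 - 74*s^2 + 208*s + 24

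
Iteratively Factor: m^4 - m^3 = (m - 1)*(m^3) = m*(m - 1)*(m^2) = m^2*(m - 1)*(m)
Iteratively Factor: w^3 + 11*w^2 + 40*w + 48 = (w + 3)*(w^2 + 8*w + 16) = (w + 3)*(w + 4)*(w + 4)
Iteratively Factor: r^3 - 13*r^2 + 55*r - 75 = (r - 3)*(r^2 - 10*r + 25) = (r - 5)*(r - 3)*(r - 5)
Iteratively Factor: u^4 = (u)*(u^3) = u^2*(u^2) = u^3*(u)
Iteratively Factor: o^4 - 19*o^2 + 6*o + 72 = (o + 4)*(o^3 - 4*o^2 - 3*o + 18) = (o - 3)*(o + 4)*(o^2 - o - 6) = (o - 3)^2*(o + 4)*(o + 2)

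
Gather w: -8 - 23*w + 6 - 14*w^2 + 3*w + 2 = -14*w^2 - 20*w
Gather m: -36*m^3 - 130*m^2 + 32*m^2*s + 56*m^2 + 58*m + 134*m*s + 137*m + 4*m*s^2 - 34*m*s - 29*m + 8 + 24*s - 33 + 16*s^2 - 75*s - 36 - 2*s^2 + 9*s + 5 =-36*m^3 + m^2*(32*s - 74) + m*(4*s^2 + 100*s + 166) + 14*s^2 - 42*s - 56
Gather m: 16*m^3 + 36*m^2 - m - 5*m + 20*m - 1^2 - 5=16*m^3 + 36*m^2 + 14*m - 6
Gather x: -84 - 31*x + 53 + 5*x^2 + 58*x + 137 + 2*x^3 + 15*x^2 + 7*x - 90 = 2*x^3 + 20*x^2 + 34*x + 16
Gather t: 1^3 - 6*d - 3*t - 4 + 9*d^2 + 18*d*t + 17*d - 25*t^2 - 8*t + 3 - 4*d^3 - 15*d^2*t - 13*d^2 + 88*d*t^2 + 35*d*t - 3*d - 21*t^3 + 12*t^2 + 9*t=-4*d^3 - 4*d^2 + 8*d - 21*t^3 + t^2*(88*d - 13) + t*(-15*d^2 + 53*d - 2)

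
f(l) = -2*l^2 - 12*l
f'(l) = -4*l - 12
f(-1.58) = 13.97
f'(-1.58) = -5.68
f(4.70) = -100.58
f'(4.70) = -30.80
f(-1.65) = 14.36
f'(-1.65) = -5.40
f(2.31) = -38.39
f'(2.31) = -21.24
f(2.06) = -33.21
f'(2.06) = -20.24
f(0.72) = -9.68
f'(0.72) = -14.88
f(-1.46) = 13.26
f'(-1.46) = -6.16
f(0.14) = -1.72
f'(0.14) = -12.56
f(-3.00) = 18.00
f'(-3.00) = 0.00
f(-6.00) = 0.00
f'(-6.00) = 12.00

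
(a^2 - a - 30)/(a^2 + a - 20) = (a - 6)/(a - 4)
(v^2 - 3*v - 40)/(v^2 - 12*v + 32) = (v + 5)/(v - 4)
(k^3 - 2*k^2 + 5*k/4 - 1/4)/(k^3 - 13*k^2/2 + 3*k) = (2*k^2 - 3*k + 1)/(2*k*(k - 6))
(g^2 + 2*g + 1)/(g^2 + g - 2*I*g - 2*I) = (g + 1)/(g - 2*I)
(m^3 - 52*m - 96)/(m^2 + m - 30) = (m^2 - 6*m - 16)/(m - 5)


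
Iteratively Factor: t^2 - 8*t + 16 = (t - 4)*(t - 4)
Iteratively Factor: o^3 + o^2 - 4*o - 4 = (o + 1)*(o^2 - 4) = (o + 1)*(o + 2)*(o - 2)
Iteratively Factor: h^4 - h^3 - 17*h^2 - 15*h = (h - 5)*(h^3 + 4*h^2 + 3*h) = (h - 5)*(h + 1)*(h^2 + 3*h) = (h - 5)*(h + 1)*(h + 3)*(h)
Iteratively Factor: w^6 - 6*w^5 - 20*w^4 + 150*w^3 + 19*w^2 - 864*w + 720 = (w - 4)*(w^5 - 2*w^4 - 28*w^3 + 38*w^2 + 171*w - 180) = (w - 5)*(w - 4)*(w^4 + 3*w^3 - 13*w^2 - 27*w + 36) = (w - 5)*(w - 4)*(w - 1)*(w^3 + 4*w^2 - 9*w - 36) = (w - 5)*(w - 4)*(w - 1)*(w + 4)*(w^2 - 9) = (w - 5)*(w - 4)*(w - 1)*(w + 3)*(w + 4)*(w - 3)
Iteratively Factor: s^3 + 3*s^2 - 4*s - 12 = (s + 3)*(s^2 - 4) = (s - 2)*(s + 3)*(s + 2)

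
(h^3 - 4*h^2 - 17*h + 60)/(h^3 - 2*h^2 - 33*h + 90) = (h + 4)/(h + 6)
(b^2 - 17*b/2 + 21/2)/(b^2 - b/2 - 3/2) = (b - 7)/(b + 1)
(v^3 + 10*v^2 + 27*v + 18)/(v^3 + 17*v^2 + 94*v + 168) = (v^2 + 4*v + 3)/(v^2 + 11*v + 28)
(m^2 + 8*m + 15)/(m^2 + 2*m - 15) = (m + 3)/(m - 3)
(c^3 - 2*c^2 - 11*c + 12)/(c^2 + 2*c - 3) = c - 4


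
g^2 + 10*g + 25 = (g + 5)^2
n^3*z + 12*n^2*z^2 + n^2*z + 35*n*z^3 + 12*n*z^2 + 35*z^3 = (n + 5*z)*(n + 7*z)*(n*z + z)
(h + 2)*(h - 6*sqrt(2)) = h^2 - 6*sqrt(2)*h + 2*h - 12*sqrt(2)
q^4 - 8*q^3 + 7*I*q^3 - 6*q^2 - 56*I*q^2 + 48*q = q*(q - 8)*(q + I)*(q + 6*I)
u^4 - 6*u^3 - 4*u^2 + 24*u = u*(u - 6)*(u - 2)*(u + 2)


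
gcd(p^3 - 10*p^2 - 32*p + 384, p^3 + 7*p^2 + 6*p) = p + 6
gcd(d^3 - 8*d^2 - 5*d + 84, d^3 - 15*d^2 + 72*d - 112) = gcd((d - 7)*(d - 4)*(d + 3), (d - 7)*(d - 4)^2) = d^2 - 11*d + 28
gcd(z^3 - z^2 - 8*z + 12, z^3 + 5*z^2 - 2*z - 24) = z^2 + z - 6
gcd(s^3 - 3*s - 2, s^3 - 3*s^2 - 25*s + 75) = 1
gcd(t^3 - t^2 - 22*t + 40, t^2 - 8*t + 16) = t - 4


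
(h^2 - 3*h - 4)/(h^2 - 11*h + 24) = (h^2 - 3*h - 4)/(h^2 - 11*h + 24)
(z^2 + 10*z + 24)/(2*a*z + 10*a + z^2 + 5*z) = (z^2 + 10*z + 24)/(2*a*z + 10*a + z^2 + 5*z)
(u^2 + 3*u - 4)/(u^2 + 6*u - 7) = (u + 4)/(u + 7)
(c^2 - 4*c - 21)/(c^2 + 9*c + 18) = (c - 7)/(c + 6)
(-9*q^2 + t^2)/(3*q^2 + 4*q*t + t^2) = (-3*q + t)/(q + t)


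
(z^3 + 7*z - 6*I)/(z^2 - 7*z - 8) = (-z^3 - 7*z + 6*I)/(-z^2 + 7*z + 8)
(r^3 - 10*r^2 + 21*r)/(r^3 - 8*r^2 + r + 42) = r/(r + 2)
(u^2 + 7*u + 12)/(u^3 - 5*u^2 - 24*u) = (u + 4)/(u*(u - 8))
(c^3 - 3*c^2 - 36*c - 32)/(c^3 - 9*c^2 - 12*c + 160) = (c + 1)/(c - 5)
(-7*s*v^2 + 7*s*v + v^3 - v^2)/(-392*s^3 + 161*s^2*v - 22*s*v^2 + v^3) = v*(v - 1)/(56*s^2 - 15*s*v + v^2)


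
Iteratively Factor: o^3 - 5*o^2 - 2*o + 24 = (o + 2)*(o^2 - 7*o + 12) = (o - 4)*(o + 2)*(o - 3)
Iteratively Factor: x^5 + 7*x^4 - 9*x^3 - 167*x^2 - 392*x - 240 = (x - 5)*(x^4 + 12*x^3 + 51*x^2 + 88*x + 48) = (x - 5)*(x + 4)*(x^3 + 8*x^2 + 19*x + 12) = (x - 5)*(x + 1)*(x + 4)*(x^2 + 7*x + 12) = (x - 5)*(x + 1)*(x + 4)^2*(x + 3)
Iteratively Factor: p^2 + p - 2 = (p - 1)*(p + 2)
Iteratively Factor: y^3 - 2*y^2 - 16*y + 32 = (y - 2)*(y^2 - 16) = (y - 2)*(y + 4)*(y - 4)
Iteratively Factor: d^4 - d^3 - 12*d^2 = (d)*(d^3 - d^2 - 12*d) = d*(d - 4)*(d^2 + 3*d) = d*(d - 4)*(d + 3)*(d)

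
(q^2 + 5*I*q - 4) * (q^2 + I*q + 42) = q^4 + 6*I*q^3 + 33*q^2 + 206*I*q - 168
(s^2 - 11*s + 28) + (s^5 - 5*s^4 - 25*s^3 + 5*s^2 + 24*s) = s^5 - 5*s^4 - 25*s^3 + 6*s^2 + 13*s + 28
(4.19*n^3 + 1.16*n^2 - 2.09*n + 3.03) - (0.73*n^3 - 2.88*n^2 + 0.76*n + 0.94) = 3.46*n^3 + 4.04*n^2 - 2.85*n + 2.09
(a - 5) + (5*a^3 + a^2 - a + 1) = 5*a^3 + a^2 - 4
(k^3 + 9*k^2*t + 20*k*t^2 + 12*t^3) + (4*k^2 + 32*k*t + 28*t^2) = k^3 + 9*k^2*t + 4*k^2 + 20*k*t^2 + 32*k*t + 12*t^3 + 28*t^2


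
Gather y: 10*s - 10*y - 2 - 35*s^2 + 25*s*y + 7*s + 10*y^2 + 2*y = -35*s^2 + 17*s + 10*y^2 + y*(25*s - 8) - 2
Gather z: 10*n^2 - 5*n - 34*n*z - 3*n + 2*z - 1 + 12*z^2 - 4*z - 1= 10*n^2 - 8*n + 12*z^2 + z*(-34*n - 2) - 2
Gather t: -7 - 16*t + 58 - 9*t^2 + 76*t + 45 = -9*t^2 + 60*t + 96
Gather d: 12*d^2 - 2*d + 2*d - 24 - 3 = 12*d^2 - 27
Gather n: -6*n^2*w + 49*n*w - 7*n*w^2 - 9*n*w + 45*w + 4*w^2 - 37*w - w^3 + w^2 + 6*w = -6*n^2*w + n*(-7*w^2 + 40*w) - w^3 + 5*w^2 + 14*w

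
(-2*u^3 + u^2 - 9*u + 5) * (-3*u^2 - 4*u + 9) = 6*u^5 + 5*u^4 + 5*u^3 + 30*u^2 - 101*u + 45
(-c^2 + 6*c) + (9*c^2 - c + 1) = 8*c^2 + 5*c + 1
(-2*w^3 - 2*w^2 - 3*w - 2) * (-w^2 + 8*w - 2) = 2*w^5 - 14*w^4 - 9*w^3 - 18*w^2 - 10*w + 4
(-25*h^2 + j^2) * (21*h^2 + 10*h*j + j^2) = -525*h^4 - 250*h^3*j - 4*h^2*j^2 + 10*h*j^3 + j^4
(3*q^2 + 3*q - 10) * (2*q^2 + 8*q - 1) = 6*q^4 + 30*q^3 + q^2 - 83*q + 10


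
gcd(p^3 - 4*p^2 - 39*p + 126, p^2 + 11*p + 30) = p + 6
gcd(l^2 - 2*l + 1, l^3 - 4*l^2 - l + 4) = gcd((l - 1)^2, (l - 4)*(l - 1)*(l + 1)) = l - 1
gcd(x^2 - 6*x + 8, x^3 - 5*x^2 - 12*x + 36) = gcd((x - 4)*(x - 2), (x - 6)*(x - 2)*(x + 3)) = x - 2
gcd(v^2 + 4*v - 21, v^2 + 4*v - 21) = v^2 + 4*v - 21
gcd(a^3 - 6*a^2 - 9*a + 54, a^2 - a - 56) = 1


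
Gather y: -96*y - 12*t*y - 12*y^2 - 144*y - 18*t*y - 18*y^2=-30*y^2 + y*(-30*t - 240)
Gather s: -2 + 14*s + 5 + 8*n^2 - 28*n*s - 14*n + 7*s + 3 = 8*n^2 - 14*n + s*(21 - 28*n) + 6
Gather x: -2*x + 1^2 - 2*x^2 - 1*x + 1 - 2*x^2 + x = -4*x^2 - 2*x + 2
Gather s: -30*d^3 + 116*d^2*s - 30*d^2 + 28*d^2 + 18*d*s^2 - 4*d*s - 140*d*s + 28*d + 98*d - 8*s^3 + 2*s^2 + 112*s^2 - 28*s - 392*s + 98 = -30*d^3 - 2*d^2 + 126*d - 8*s^3 + s^2*(18*d + 114) + s*(116*d^2 - 144*d - 420) + 98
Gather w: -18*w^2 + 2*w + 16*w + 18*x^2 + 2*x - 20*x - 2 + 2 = -18*w^2 + 18*w + 18*x^2 - 18*x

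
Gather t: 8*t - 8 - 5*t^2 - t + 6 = -5*t^2 + 7*t - 2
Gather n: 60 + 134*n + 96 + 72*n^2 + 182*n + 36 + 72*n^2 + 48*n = 144*n^2 + 364*n + 192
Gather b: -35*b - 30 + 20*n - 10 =-35*b + 20*n - 40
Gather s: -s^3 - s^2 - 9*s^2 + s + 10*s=-s^3 - 10*s^2 + 11*s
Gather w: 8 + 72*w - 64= 72*w - 56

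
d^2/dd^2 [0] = 0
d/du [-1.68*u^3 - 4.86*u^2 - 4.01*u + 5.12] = -5.04*u^2 - 9.72*u - 4.01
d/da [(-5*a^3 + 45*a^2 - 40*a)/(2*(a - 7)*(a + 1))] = 5*(-a^4 + 12*a^3 - 25*a^2 - 126*a + 56)/(2*(a^4 - 12*a^3 + 22*a^2 + 84*a + 49))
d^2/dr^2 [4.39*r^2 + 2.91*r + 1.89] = 8.78000000000000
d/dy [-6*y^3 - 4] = -18*y^2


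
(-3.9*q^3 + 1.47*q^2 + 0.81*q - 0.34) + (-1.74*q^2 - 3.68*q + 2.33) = -3.9*q^3 - 0.27*q^2 - 2.87*q + 1.99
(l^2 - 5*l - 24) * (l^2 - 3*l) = l^4 - 8*l^3 - 9*l^2 + 72*l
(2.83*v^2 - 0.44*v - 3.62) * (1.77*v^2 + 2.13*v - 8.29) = 5.0091*v^4 + 5.2491*v^3 - 30.8053*v^2 - 4.063*v + 30.0098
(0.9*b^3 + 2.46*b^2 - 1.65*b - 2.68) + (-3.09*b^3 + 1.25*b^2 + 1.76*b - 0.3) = -2.19*b^3 + 3.71*b^2 + 0.11*b - 2.98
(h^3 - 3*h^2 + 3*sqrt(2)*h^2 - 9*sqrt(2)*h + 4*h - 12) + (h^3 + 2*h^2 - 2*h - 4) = 2*h^3 - h^2 + 3*sqrt(2)*h^2 - 9*sqrt(2)*h + 2*h - 16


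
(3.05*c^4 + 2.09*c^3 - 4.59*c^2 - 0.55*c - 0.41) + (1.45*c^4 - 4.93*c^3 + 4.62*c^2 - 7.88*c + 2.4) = 4.5*c^4 - 2.84*c^3 + 0.0300000000000002*c^2 - 8.43*c + 1.99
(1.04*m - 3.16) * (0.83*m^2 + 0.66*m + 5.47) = 0.8632*m^3 - 1.9364*m^2 + 3.6032*m - 17.2852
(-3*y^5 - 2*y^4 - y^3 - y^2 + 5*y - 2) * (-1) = 3*y^5 + 2*y^4 + y^3 + y^2 - 5*y + 2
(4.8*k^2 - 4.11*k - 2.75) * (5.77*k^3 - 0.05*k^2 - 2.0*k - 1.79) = 27.696*k^5 - 23.9547*k^4 - 25.262*k^3 - 0.234500000000001*k^2 + 12.8569*k + 4.9225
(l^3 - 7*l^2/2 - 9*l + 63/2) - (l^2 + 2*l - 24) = l^3 - 9*l^2/2 - 11*l + 111/2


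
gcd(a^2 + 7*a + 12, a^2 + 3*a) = a + 3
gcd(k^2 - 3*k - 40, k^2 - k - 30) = k + 5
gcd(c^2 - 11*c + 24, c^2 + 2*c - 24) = 1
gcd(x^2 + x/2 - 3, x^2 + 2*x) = x + 2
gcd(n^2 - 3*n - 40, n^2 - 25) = n + 5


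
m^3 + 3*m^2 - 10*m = m*(m - 2)*(m + 5)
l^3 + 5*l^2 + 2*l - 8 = (l - 1)*(l + 2)*(l + 4)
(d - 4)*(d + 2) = d^2 - 2*d - 8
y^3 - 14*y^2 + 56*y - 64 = (y - 8)*(y - 4)*(y - 2)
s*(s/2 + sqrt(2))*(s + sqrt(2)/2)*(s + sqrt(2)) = s^4/2 + 7*sqrt(2)*s^3/4 + 7*s^2/2 + sqrt(2)*s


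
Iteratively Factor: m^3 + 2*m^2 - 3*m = (m - 1)*(m^2 + 3*m) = m*(m - 1)*(m + 3)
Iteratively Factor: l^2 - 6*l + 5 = (l - 1)*(l - 5)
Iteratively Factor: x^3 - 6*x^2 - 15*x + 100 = (x - 5)*(x^2 - x - 20) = (x - 5)*(x + 4)*(x - 5)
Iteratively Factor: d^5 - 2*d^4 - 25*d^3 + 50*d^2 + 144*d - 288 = (d - 4)*(d^4 + 2*d^3 - 17*d^2 - 18*d + 72) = (d - 4)*(d + 3)*(d^3 - d^2 - 14*d + 24) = (d - 4)*(d - 3)*(d + 3)*(d^2 + 2*d - 8) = (d - 4)*(d - 3)*(d - 2)*(d + 3)*(d + 4)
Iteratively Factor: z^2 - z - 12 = (z + 3)*(z - 4)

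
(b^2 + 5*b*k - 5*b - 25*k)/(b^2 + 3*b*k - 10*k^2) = (b - 5)/(b - 2*k)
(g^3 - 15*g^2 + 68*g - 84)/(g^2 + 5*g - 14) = (g^2 - 13*g + 42)/(g + 7)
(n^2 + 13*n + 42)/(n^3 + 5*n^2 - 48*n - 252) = (n + 7)/(n^2 - n - 42)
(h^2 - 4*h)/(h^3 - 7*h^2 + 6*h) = (h - 4)/(h^2 - 7*h + 6)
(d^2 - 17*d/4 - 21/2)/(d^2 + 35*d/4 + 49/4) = (d - 6)/(d + 7)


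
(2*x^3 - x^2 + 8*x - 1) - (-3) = 2*x^3 - x^2 + 8*x + 2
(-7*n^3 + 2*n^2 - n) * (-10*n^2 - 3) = 70*n^5 - 20*n^4 + 31*n^3 - 6*n^2 + 3*n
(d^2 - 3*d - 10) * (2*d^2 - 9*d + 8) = 2*d^4 - 15*d^3 + 15*d^2 + 66*d - 80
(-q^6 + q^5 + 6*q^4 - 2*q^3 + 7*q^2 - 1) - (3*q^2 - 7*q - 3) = -q^6 + q^5 + 6*q^4 - 2*q^3 + 4*q^2 + 7*q + 2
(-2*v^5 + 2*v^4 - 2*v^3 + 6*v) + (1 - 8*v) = -2*v^5 + 2*v^4 - 2*v^3 - 2*v + 1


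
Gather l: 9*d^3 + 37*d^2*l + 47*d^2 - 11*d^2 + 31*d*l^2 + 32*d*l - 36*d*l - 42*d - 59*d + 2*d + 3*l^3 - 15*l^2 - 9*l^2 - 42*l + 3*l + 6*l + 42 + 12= 9*d^3 + 36*d^2 - 99*d + 3*l^3 + l^2*(31*d - 24) + l*(37*d^2 - 4*d - 33) + 54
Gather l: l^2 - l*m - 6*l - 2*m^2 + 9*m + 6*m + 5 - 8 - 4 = l^2 + l*(-m - 6) - 2*m^2 + 15*m - 7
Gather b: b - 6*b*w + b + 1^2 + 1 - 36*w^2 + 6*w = b*(2 - 6*w) - 36*w^2 + 6*w + 2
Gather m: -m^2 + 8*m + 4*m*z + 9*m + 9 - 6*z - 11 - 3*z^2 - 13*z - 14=-m^2 + m*(4*z + 17) - 3*z^2 - 19*z - 16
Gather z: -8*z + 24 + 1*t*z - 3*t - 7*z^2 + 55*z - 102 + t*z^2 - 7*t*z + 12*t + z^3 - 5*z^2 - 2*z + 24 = 9*t + z^3 + z^2*(t - 12) + z*(45 - 6*t) - 54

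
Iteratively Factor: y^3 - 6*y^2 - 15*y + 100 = (y - 5)*(y^2 - y - 20) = (y - 5)^2*(y + 4)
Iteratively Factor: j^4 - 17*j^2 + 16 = (j + 1)*(j^3 - j^2 - 16*j + 16) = (j - 1)*(j + 1)*(j^2 - 16) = (j - 4)*(j - 1)*(j + 1)*(j + 4)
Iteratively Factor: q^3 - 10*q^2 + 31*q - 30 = (q - 5)*(q^2 - 5*q + 6) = (q - 5)*(q - 3)*(q - 2)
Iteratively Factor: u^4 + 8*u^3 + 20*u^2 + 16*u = (u + 2)*(u^3 + 6*u^2 + 8*u) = (u + 2)*(u + 4)*(u^2 + 2*u) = u*(u + 2)*(u + 4)*(u + 2)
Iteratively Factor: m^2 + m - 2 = (m - 1)*(m + 2)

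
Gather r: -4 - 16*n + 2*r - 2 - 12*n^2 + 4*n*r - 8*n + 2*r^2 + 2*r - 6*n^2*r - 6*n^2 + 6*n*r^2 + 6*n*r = -18*n^2 - 24*n + r^2*(6*n + 2) + r*(-6*n^2 + 10*n + 4) - 6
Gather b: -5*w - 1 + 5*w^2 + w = 5*w^2 - 4*w - 1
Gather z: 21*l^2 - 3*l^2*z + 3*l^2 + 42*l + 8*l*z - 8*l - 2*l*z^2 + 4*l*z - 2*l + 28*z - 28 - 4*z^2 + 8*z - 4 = 24*l^2 + 32*l + z^2*(-2*l - 4) + z*(-3*l^2 + 12*l + 36) - 32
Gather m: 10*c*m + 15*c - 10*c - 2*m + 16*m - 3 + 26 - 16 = 5*c + m*(10*c + 14) + 7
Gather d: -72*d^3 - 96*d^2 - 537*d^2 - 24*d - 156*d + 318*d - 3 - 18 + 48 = -72*d^3 - 633*d^2 + 138*d + 27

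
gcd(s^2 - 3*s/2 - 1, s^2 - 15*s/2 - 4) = s + 1/2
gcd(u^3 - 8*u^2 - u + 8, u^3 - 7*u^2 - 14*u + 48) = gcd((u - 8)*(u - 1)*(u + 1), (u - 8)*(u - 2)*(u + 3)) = u - 8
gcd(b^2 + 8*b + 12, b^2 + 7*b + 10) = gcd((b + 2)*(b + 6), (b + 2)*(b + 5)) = b + 2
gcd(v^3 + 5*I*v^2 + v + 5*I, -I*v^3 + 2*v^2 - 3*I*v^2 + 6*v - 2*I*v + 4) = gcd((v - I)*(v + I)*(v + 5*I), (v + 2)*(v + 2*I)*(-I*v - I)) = 1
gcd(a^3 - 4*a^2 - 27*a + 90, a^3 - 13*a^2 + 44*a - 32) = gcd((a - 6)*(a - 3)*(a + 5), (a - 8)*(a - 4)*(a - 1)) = 1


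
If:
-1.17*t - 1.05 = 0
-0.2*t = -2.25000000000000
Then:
No Solution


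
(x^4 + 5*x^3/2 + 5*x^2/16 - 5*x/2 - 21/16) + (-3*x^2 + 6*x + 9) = x^4 + 5*x^3/2 - 43*x^2/16 + 7*x/2 + 123/16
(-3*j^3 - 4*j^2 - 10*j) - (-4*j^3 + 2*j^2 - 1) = j^3 - 6*j^2 - 10*j + 1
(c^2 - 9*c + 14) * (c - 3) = c^3 - 12*c^2 + 41*c - 42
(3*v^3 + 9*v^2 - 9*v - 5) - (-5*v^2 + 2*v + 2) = 3*v^3 + 14*v^2 - 11*v - 7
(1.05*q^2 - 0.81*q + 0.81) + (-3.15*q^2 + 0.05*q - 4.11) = -2.1*q^2 - 0.76*q - 3.3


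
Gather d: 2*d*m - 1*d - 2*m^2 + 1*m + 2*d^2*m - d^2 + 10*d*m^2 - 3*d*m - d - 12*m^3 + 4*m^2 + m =d^2*(2*m - 1) + d*(10*m^2 - m - 2) - 12*m^3 + 2*m^2 + 2*m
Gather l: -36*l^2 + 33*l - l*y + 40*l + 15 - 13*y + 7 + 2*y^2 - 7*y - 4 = -36*l^2 + l*(73 - y) + 2*y^2 - 20*y + 18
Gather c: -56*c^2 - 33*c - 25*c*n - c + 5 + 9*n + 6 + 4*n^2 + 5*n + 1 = -56*c^2 + c*(-25*n - 34) + 4*n^2 + 14*n + 12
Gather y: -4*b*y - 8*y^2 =-4*b*y - 8*y^2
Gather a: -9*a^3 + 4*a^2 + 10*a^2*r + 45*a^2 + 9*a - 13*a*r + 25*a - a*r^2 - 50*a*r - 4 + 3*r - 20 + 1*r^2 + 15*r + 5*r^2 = -9*a^3 + a^2*(10*r + 49) + a*(-r^2 - 63*r + 34) + 6*r^2 + 18*r - 24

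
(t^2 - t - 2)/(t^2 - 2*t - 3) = (t - 2)/(t - 3)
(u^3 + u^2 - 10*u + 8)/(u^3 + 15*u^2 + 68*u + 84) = (u^3 + u^2 - 10*u + 8)/(u^3 + 15*u^2 + 68*u + 84)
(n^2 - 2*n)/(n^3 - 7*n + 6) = n/(n^2 + 2*n - 3)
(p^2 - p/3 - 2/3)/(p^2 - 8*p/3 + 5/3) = (3*p + 2)/(3*p - 5)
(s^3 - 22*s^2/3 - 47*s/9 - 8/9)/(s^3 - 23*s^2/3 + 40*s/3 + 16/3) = (3*s^2 - 23*s - 8)/(3*(s^2 - 8*s + 16))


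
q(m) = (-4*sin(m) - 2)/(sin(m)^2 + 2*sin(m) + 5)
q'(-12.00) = -0.26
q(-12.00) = -0.65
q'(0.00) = -0.64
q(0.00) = -0.40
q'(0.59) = -0.25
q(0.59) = -0.66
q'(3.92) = 0.72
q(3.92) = 0.20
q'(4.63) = 0.08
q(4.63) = 0.50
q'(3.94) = 0.70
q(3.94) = 0.21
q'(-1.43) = -0.14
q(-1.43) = 0.49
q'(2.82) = 0.41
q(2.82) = -0.57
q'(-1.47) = -0.10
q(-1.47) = 0.49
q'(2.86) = 0.44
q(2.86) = -0.55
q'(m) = (-2*sin(m)*cos(m) - 2*cos(m))*(-4*sin(m) - 2)/(sin(m)^2 + 2*sin(m) + 5)^2 - 4*cos(m)/(sin(m)^2 + 2*sin(m) + 5)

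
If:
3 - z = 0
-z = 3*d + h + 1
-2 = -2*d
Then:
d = 1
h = -7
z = 3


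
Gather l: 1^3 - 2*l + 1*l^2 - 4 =l^2 - 2*l - 3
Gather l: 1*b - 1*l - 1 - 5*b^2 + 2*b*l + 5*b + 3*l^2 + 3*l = -5*b^2 + 6*b + 3*l^2 + l*(2*b + 2) - 1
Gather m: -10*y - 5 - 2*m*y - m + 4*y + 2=m*(-2*y - 1) - 6*y - 3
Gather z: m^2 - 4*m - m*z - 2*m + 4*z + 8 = m^2 - 6*m + z*(4 - m) + 8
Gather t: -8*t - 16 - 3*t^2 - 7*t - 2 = -3*t^2 - 15*t - 18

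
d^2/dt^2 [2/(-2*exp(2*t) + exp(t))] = 2*((2*exp(t) - 1)*(8*exp(t) - 1) - 2*(4*exp(t) - 1)^2)*exp(-t)/(2*exp(t) - 1)^3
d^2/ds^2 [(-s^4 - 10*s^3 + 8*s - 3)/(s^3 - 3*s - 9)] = 6*(-s^6 - 31*s^5 - 195*s^4 - 94*s^3 - 279*s^2 - 837*s - 81)/(s^9 - 9*s^7 - 27*s^6 + 27*s^5 + 162*s^4 + 216*s^3 - 243*s^2 - 729*s - 729)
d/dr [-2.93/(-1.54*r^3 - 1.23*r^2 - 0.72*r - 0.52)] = (-13.5366*r^2 - 7.2078*r - 2.1096)/(1.54*r^3 + 1.23*r^2 + 0.72*r + 0.52)^2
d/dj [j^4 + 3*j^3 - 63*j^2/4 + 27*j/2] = 4*j^3 + 9*j^2 - 63*j/2 + 27/2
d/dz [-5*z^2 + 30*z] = 30 - 10*z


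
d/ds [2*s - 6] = 2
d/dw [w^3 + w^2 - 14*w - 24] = 3*w^2 + 2*w - 14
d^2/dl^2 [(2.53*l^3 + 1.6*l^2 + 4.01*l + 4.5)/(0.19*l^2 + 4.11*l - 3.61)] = (86.735322*l^3 - 217.667838*l^2 + 235.414332*l + 318.898262)/(0.006859*l^6 + 0.445113*l^5 + 9.237534*l^4 + 52.512237*l^3 - 175.513146*l^2 + 160.685793*l - 47.045881)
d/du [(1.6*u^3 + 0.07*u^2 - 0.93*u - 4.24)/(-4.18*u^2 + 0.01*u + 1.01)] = (-6.688*u^4 + 0.032*u^3 + 0.9613*u^2 - 35.305*u - 0.8969)/(17.4724*u^4 - 0.0836*u^3 - 8.4435*u^2 + 0.0202*u + 1.0201)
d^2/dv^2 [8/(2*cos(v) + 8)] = 4*(sin(v)^2 + 4*cos(v) + 1)/(cos(v) + 4)^3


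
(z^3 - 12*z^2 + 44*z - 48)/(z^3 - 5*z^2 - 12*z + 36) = (z - 4)/(z + 3)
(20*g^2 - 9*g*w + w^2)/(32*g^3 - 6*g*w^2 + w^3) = (-5*g + w)/(-8*g^2 - 2*g*w + w^2)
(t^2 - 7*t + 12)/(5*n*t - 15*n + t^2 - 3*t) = (t - 4)/(5*n + t)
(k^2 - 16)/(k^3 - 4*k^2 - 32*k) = (k - 4)/(k*(k - 8))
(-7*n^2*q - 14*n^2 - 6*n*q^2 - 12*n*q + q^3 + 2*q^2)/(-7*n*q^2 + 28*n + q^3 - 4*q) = (n + q)/(q - 2)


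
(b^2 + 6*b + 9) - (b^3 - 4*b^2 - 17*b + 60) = -b^3 + 5*b^2 + 23*b - 51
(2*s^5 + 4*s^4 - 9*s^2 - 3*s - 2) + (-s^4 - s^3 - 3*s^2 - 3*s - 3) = 2*s^5 + 3*s^4 - s^3 - 12*s^2 - 6*s - 5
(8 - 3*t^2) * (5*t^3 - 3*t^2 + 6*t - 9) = -15*t^5 + 9*t^4 + 22*t^3 + 3*t^2 + 48*t - 72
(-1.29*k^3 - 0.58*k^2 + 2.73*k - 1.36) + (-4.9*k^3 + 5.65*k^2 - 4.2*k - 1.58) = -6.19*k^3 + 5.07*k^2 - 1.47*k - 2.94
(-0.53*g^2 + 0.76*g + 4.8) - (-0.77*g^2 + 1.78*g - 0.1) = 0.24*g^2 - 1.02*g + 4.9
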